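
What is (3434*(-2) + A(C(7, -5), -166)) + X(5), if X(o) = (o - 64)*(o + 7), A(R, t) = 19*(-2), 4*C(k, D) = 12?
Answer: -7614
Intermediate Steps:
C(k, D) = 3 (C(k, D) = (¼)*12 = 3)
A(R, t) = -38
X(o) = (-64 + o)*(7 + o)
(3434*(-2) + A(C(7, -5), -166)) + X(5) = (3434*(-2) - 38) + (-448 + 5² - 57*5) = (-6868 - 38) + (-448 + 25 - 285) = -6906 - 708 = -7614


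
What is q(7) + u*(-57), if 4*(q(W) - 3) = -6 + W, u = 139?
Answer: -31679/4 ≈ -7919.8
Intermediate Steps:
q(W) = 3/2 + W/4 (q(W) = 3 + (-6 + W)/4 = 3 + (-3/2 + W/4) = 3/2 + W/4)
q(7) + u*(-57) = (3/2 + (¼)*7) + 139*(-57) = (3/2 + 7/4) - 7923 = 13/4 - 7923 = -31679/4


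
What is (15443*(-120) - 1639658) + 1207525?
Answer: -2285293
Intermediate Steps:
(15443*(-120) - 1639658) + 1207525 = (-1853160 - 1639658) + 1207525 = -3492818 + 1207525 = -2285293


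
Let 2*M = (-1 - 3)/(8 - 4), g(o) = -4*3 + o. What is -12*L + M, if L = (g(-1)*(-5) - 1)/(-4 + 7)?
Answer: -513/2 ≈ -256.50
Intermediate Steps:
g(o) = -12 + o
L = 64/3 (L = ((-12 - 1)*(-5) - 1)/(-4 + 7) = (-13*(-5) - 1)/3 = (65 - 1)*(⅓) = 64*(⅓) = 64/3 ≈ 21.333)
M = -½ (M = ((-1 - 3)/(8 - 4))/2 = (-4/4)/2 = (-4*¼)/2 = (½)*(-1) = -½ ≈ -0.50000)
-12*L + M = -12*64/3 - ½ = -256 - ½ = -513/2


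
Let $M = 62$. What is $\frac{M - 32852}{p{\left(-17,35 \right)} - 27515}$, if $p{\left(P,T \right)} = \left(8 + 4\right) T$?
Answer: $\frac{6558}{5419} \approx 1.2102$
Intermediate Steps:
$p{\left(P,T \right)} = 12 T$
$\frac{M - 32852}{p{\left(-17,35 \right)} - 27515} = \frac{62 - 32852}{12 \cdot 35 - 27515} = - \frac{32790}{420 - 27515} = - \frac{32790}{-27095} = \left(-32790\right) \left(- \frac{1}{27095}\right) = \frac{6558}{5419}$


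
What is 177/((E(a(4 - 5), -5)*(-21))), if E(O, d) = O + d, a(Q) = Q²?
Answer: 59/28 ≈ 2.1071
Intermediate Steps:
177/((E(a(4 - 5), -5)*(-21))) = 177/((((4 - 5)² - 5)*(-21))) = 177/((((-1)² - 5)*(-21))) = 177/(((1 - 5)*(-21))) = 177/((-4*(-21))) = 177/84 = 177*(1/84) = 59/28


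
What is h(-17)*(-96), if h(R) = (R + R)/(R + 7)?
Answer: -1632/5 ≈ -326.40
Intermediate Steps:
h(R) = 2*R/(7 + R) (h(R) = (2*R)/(7 + R) = 2*R/(7 + R))
h(-17)*(-96) = (2*(-17)/(7 - 17))*(-96) = (2*(-17)/(-10))*(-96) = (2*(-17)*(-⅒))*(-96) = (17/5)*(-96) = -1632/5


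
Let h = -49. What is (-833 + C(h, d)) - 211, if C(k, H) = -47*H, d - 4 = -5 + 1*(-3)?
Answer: -856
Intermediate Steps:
d = -4 (d = 4 + (-5 + 1*(-3)) = 4 + (-5 - 3) = 4 - 8 = -4)
(-833 + C(h, d)) - 211 = (-833 - 47*(-4)) - 211 = (-833 + 188) - 211 = -645 - 211 = -856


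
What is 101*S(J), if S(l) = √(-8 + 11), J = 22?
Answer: 101*√3 ≈ 174.94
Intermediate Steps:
S(l) = √3
101*S(J) = 101*√3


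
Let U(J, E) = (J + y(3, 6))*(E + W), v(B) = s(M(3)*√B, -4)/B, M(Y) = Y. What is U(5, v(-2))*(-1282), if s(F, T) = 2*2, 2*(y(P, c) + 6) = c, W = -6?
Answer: 20512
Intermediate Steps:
y(P, c) = -6 + c/2
s(F, T) = 4
v(B) = 4/B
U(J, E) = (-6 + E)*(-3 + J) (U(J, E) = (J + (-6 + (½)*6))*(E - 6) = (J + (-6 + 3))*(-6 + E) = (J - 3)*(-6 + E) = (-3 + J)*(-6 + E) = (-6 + E)*(-3 + J))
U(5, v(-2))*(-1282) = (18 - 6*5 - 12/(-2) + (4/(-2))*5)*(-1282) = (18 - 30 - 12*(-1)/2 + (4*(-½))*5)*(-1282) = (18 - 30 - 3*(-2) - 2*5)*(-1282) = (18 - 30 + 6 - 10)*(-1282) = -16*(-1282) = 20512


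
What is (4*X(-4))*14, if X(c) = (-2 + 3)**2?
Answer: 56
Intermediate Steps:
X(c) = 1 (X(c) = 1**2 = 1)
(4*X(-4))*14 = (4*1)*14 = 4*14 = 56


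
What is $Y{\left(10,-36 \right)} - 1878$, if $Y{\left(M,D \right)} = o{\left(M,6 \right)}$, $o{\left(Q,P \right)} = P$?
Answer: $-1872$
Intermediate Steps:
$Y{\left(M,D \right)} = 6$
$Y{\left(10,-36 \right)} - 1878 = 6 - 1878 = -1872$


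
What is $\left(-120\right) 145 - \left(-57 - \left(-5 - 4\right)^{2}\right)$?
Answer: $-17262$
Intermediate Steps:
$\left(-120\right) 145 - \left(-57 - \left(-5 - 4\right)^{2}\right) = -17400 + \left(\left(-9\right)^{2} + 57\right) = -17400 + \left(81 + 57\right) = -17400 + 138 = -17262$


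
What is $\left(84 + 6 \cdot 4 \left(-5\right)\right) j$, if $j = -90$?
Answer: $3240$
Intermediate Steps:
$\left(84 + 6 \cdot 4 \left(-5\right)\right) j = \left(84 + 6 \cdot 4 \left(-5\right)\right) \left(-90\right) = \left(84 + 24 \left(-5\right)\right) \left(-90\right) = \left(84 - 120\right) \left(-90\right) = \left(-36\right) \left(-90\right) = 3240$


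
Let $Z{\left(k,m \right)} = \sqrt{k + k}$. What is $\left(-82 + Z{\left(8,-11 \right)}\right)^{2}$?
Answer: $6084$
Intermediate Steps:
$Z{\left(k,m \right)} = \sqrt{2} \sqrt{k}$ ($Z{\left(k,m \right)} = \sqrt{2 k} = \sqrt{2} \sqrt{k}$)
$\left(-82 + Z{\left(8,-11 \right)}\right)^{2} = \left(-82 + \sqrt{2} \sqrt{8}\right)^{2} = \left(-82 + \sqrt{2} \cdot 2 \sqrt{2}\right)^{2} = \left(-82 + 4\right)^{2} = \left(-78\right)^{2} = 6084$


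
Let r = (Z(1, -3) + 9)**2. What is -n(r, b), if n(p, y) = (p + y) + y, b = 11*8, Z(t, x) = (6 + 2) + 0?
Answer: -465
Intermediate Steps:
Z(t, x) = 8 (Z(t, x) = 8 + 0 = 8)
b = 88
r = 289 (r = (8 + 9)**2 = 17**2 = 289)
n(p, y) = p + 2*y
-n(r, b) = -(289 + 2*88) = -(289 + 176) = -1*465 = -465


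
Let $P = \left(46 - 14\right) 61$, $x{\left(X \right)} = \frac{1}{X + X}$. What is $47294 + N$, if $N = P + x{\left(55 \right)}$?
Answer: $\frac{5417061}{110} \approx 49246.0$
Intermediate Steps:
$x{\left(X \right)} = \frac{1}{2 X}$
$P = 1952$ ($P = 32 \cdot 61 = 1952$)
$N = \frac{214721}{110}$ ($N = 1952 + \frac{1}{2 \cdot 55} = 1952 + \frac{1}{2} \cdot \frac{1}{55} = 1952 + \frac{1}{110} = \frac{214721}{110} \approx 1952.0$)
$47294 + N = 47294 + \frac{214721}{110} = \frac{5417061}{110}$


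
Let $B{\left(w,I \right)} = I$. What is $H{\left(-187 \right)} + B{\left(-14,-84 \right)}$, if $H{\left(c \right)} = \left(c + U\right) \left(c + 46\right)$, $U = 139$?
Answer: $6684$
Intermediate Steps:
$H{\left(c \right)} = \left(46 + c\right) \left(139 + c\right)$ ($H{\left(c \right)} = \left(c + 139\right) \left(c + 46\right) = \left(139 + c\right) \left(46 + c\right) = \left(46 + c\right) \left(139 + c\right)$)
$H{\left(-187 \right)} + B{\left(-14,-84 \right)} = \left(6394 + \left(-187\right)^{2} + 185 \left(-187\right)\right) - 84 = \left(6394 + 34969 - 34595\right) - 84 = 6768 - 84 = 6684$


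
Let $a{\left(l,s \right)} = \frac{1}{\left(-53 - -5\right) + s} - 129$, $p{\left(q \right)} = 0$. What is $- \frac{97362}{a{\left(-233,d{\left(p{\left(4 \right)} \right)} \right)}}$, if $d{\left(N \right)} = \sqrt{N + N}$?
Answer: $\frac{4673376}{6193} \approx 754.62$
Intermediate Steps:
$d{\left(N \right)} = \sqrt{2} \sqrt{N}$ ($d{\left(N \right)} = \sqrt{2 N} = \sqrt{2} \sqrt{N}$)
$a{\left(l,s \right)} = -129 + \frac{1}{-48 + s}$ ($a{\left(l,s \right)} = \frac{1}{\left(-53 + 5\right) + s} - 129 = \frac{1}{-48 + s} - 129 = -129 + \frac{1}{-48 + s}$)
$- \frac{97362}{a{\left(-233,d{\left(p{\left(4 \right)} \right)} \right)}} = - \frac{97362}{\frac{1}{-48 + \sqrt{2} \sqrt{0}} \left(6193 - 129 \sqrt{2} \sqrt{0}\right)} = - \frac{97362}{\frac{1}{-48 + \sqrt{2} \cdot 0} \left(6193 - 129 \sqrt{2} \cdot 0\right)} = - \frac{97362}{\frac{1}{-48 + 0} \left(6193 - 0\right)} = - \frac{97362}{\frac{1}{-48} \left(6193 + 0\right)} = - \frac{97362}{\left(- \frac{1}{48}\right) 6193} = - \frac{97362}{- \frac{6193}{48}} = \left(-97362\right) \left(- \frac{48}{6193}\right) = \frac{4673376}{6193}$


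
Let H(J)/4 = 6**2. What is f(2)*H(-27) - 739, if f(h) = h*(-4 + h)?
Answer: -1315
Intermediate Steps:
H(J) = 144 (H(J) = 4*6**2 = 4*36 = 144)
f(2)*H(-27) - 739 = (2*(-4 + 2))*144 - 739 = (2*(-2))*144 - 739 = -4*144 - 739 = -576 - 739 = -1315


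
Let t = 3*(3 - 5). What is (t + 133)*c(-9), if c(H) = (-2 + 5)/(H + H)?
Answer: -127/6 ≈ -21.167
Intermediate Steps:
t = -6 (t = 3*(-2) = -6)
c(H) = 3/(2*H) (c(H) = 3/((2*H)) = 3*(1/(2*H)) = 3/(2*H))
(t + 133)*c(-9) = (-6 + 133)*((3/2)/(-9)) = 127*((3/2)*(-⅑)) = 127*(-⅙) = -127/6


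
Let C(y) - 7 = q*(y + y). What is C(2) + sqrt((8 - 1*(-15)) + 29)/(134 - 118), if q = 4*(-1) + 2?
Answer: -1 + sqrt(13)/8 ≈ -0.54931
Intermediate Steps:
q = -2 (q = -4 + 2 = -2)
C(y) = 7 - 4*y (C(y) = 7 - 2*(y + y) = 7 - 4*y)
C(2) + sqrt((8 - 1*(-15)) + 29)/(134 - 118) = (7 - 4*2) + sqrt((8 - 1*(-15)) + 29)/(134 - 118) = (7 - 8) + sqrt((8 + 15) + 29)/16 = -1 + sqrt(23 + 29)*(1/16) = -1 + sqrt(52)*(1/16) = -1 + (2*sqrt(13))*(1/16) = -1 + sqrt(13)/8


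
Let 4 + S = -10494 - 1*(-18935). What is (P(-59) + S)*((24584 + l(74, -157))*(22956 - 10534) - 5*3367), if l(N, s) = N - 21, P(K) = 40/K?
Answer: 152321293379397/59 ≈ 2.5817e+12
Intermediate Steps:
l(N, s) = -21 + N
S = 8437 (S = -4 + (-10494 - 1*(-18935)) = -4 + (-10494 + 18935) = -4 + 8441 = 8437)
(P(-59) + S)*((24584 + l(74, -157))*(22956 - 10534) - 5*3367) = (40/(-59) + 8437)*((24584 + (-21 + 74))*(22956 - 10534) - 5*3367) = (40*(-1/59) + 8437)*((24584 + 53)*12422 - 16835) = (-40/59 + 8437)*(24637*12422 - 16835) = 497743*(306040814 - 16835)/59 = (497743/59)*306023979 = 152321293379397/59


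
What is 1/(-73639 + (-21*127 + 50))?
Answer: -1/76256 ≈ -1.3114e-5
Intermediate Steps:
1/(-73639 + (-21*127 + 50)) = 1/(-73639 + (-2667 + 50)) = 1/(-73639 - 2617) = 1/(-76256) = -1/76256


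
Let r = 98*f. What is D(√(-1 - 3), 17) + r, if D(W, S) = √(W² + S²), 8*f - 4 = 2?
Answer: 147/2 + √285 ≈ 90.382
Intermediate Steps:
f = ¾ (f = ½ + (⅛)*2 = ½ + ¼ = ¾ ≈ 0.75000)
D(W, S) = √(S² + W²)
r = 147/2 (r = 98*(¾) = 147/2 ≈ 73.500)
D(√(-1 - 3), 17) + r = √(17² + (√(-1 - 3))²) + 147/2 = √(289 + (√(-4))²) + 147/2 = √(289 + (2*I)²) + 147/2 = √(289 - 4) + 147/2 = √285 + 147/2 = 147/2 + √285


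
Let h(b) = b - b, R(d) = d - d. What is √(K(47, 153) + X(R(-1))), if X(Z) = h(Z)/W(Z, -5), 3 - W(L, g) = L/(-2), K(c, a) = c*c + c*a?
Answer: 10*√94 ≈ 96.954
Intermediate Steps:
K(c, a) = c² + a*c
R(d) = 0
W(L, g) = 3 + L/2 (W(L, g) = 3 - L/(-2) = 3 - L*(-1)/2 = 3 - (-1)*L/2 = 3 + L/2)
h(b) = 0
X(Z) = 0 (X(Z) = 0/(3 + Z/2) = 0)
√(K(47, 153) + X(R(-1))) = √(47*(153 + 47) + 0) = √(47*200 + 0) = √(9400 + 0) = √9400 = 10*√94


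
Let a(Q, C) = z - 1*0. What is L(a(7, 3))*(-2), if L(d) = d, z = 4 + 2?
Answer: -12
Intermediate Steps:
z = 6
a(Q, C) = 6 (a(Q, C) = 6 - 1*0 = 6 + 0 = 6)
L(a(7, 3))*(-2) = 6*(-2) = -12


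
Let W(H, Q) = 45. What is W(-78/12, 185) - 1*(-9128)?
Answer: 9173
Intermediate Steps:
W(-78/12, 185) - 1*(-9128) = 45 - 1*(-9128) = 45 + 9128 = 9173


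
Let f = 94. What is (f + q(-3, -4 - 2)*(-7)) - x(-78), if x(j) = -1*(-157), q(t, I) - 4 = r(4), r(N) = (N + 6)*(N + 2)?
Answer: -511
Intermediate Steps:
r(N) = (2 + N)*(6 + N) (r(N) = (6 + N)*(2 + N) = (2 + N)*(6 + N))
q(t, I) = 64 (q(t, I) = 4 + (12 + 4² + 8*4) = 4 + (12 + 16 + 32) = 4 + 60 = 64)
x(j) = 157
(f + q(-3, -4 - 2)*(-7)) - x(-78) = (94 + 64*(-7)) - 1*157 = (94 - 448) - 157 = -354 - 157 = -511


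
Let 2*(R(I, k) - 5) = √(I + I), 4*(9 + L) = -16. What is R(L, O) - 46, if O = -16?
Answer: -41 + I*√26/2 ≈ -41.0 + 2.5495*I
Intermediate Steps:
L = -13 (L = -9 + (¼)*(-16) = -9 - 4 = -13)
R(I, k) = 5 + √2*√I/2 (R(I, k) = 5 + √(I + I)/2 = 5 + √(2*I)/2 = 5 + (√2*√I)/2 = 5 + √2*√I/2)
R(L, O) - 46 = (5 + √2*√(-13)/2) - 46 = (5 + √2*(I*√13)/2) - 46 = (5 + I*√26/2) - 46 = -41 + I*√26/2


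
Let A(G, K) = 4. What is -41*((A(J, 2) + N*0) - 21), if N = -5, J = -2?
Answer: 697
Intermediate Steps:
-41*((A(J, 2) + N*0) - 21) = -41*((4 - 5*0) - 21) = -41*((4 + 0) - 21) = -41*(4 - 21) = -41*(-17) = 697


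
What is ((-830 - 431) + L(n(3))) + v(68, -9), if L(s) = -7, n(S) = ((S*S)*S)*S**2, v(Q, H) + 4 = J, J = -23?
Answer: -1295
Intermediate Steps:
v(Q, H) = -27 (v(Q, H) = -4 - 23 = -27)
n(S) = S**5 (n(S) = (S**2*S)*S**2 = S**3*S**2 = S**5)
((-830 - 431) + L(n(3))) + v(68, -9) = ((-830 - 431) - 7) - 27 = (-1261 - 7) - 27 = -1268 - 27 = -1295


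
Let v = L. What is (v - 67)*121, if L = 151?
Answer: 10164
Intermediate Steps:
v = 151
(v - 67)*121 = (151 - 67)*121 = 84*121 = 10164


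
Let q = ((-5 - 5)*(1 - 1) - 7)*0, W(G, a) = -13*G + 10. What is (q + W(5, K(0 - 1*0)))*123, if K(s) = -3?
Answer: -6765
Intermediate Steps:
W(G, a) = 10 - 13*G
q = 0 (q = (-10*0 - 7)*0 = (0 - 7)*0 = -7*0 = 0)
(q + W(5, K(0 - 1*0)))*123 = (0 + (10 - 13*5))*123 = (0 + (10 - 65))*123 = (0 - 55)*123 = -55*123 = -6765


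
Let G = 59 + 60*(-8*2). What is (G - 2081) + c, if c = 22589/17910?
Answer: -53385031/17910 ≈ -2980.7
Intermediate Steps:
G = -901 (G = 59 + 60*(-16) = 59 - 960 = -901)
c = 22589/17910 (c = 22589*(1/17910) = 22589/17910 ≈ 1.2613)
(G - 2081) + c = (-901 - 2081) + 22589/17910 = -2982 + 22589/17910 = -53385031/17910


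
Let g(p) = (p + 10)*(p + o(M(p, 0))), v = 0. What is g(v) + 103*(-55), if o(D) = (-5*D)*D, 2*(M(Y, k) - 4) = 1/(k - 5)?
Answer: -12851/2 ≈ -6425.5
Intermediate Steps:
M(Y, k) = 4 + 1/(2*(-5 + k)) (M(Y, k) = 4 + 1/(2*(k - 5)) = 4 + 1/(2*(-5 + k)))
o(D) = -5*D²
g(p) = (10 + p)*(-1521/20 + p) (g(p) = (p + 10)*(p - 5*(-39 + 8*0)²/(4*(-5 + 0)²)) = (10 + p)*(p - 5*(-39 + 0)²/100) = (10 + p)*(p - 5*((½)*(-⅕)*(-39))²) = (10 + p)*(p - 5*(39/10)²) = (10 + p)*(p - 5*1521/100) = (10 + p)*(p - 1521/20) = (10 + p)*(-1521/20 + p))
g(v) + 103*(-55) = (-1521/2 + 0² - 1321/20*0) + 103*(-55) = (-1521/2 + 0 + 0) - 5665 = -1521/2 - 5665 = -12851/2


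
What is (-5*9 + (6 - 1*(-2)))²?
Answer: 1369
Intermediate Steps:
(-5*9 + (6 - 1*(-2)))² = (-45 + (6 + 2))² = (-45 + 8)² = (-37)² = 1369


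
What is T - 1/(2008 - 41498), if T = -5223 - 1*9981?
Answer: -600405959/39490 ≈ -15204.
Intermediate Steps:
T = -15204 (T = -5223 - 9981 = -15204)
T - 1/(2008 - 41498) = -15204 - 1/(2008 - 41498) = -15204 - 1/(-39490) = -15204 - 1*(-1/39490) = -15204 + 1/39490 = -600405959/39490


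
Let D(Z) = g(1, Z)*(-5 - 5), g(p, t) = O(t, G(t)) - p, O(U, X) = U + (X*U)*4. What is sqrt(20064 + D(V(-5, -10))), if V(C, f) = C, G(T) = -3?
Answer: 2*sqrt(4881) ≈ 139.73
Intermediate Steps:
O(U, X) = U + 4*U*X (O(U, X) = U + (U*X)*4 = U + 4*U*X)
g(p, t) = -p - 11*t (g(p, t) = t*(1 + 4*(-3)) - p = t*(1 - 12) - p = t*(-11) - p = -11*t - p = -p - 11*t)
D(Z) = 10 + 110*Z (D(Z) = (-1*1 - 11*Z)*(-5 - 5) = (-1 - 11*Z)*(-10) = 10 + 110*Z)
sqrt(20064 + D(V(-5, -10))) = sqrt(20064 + (10 + 110*(-5))) = sqrt(20064 + (10 - 550)) = sqrt(20064 - 540) = sqrt(19524) = 2*sqrt(4881)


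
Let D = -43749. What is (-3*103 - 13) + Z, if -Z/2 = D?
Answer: 87176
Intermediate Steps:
Z = 87498 (Z = -2*(-43749) = 87498)
(-3*103 - 13) + Z = (-3*103 - 13) + 87498 = (-309 - 13) + 87498 = -322 + 87498 = 87176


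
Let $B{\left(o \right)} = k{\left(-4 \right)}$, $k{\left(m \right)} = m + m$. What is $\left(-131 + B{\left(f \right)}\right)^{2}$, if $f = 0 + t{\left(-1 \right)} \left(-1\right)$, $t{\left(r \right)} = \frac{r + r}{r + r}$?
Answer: $19321$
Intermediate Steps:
$t{\left(r \right)} = 1$ ($t{\left(r \right)} = \frac{2 r}{2 r} = 2 r \frac{1}{2 r} = 1$)
$f = -1$ ($f = 0 + 1 \left(-1\right) = 0 - 1 = -1$)
$k{\left(m \right)} = 2 m$
$B{\left(o \right)} = -8$ ($B{\left(o \right)} = 2 \left(-4\right) = -8$)
$\left(-131 + B{\left(f \right)}\right)^{2} = \left(-131 - 8\right)^{2} = \left(-139\right)^{2} = 19321$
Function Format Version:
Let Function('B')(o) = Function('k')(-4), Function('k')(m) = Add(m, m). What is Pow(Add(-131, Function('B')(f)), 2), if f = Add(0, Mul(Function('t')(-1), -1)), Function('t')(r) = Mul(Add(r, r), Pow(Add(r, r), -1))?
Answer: 19321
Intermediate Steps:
Function('t')(r) = 1 (Function('t')(r) = Mul(Mul(2, r), Pow(Mul(2, r), -1)) = Mul(Mul(2, r), Mul(Rational(1, 2), Pow(r, -1))) = 1)
f = -1 (f = Add(0, Mul(1, -1)) = Add(0, -1) = -1)
Function('k')(m) = Mul(2, m)
Function('B')(o) = -8 (Function('B')(o) = Mul(2, -4) = -8)
Pow(Add(-131, Function('B')(f)), 2) = Pow(Add(-131, -8), 2) = Pow(-139, 2) = 19321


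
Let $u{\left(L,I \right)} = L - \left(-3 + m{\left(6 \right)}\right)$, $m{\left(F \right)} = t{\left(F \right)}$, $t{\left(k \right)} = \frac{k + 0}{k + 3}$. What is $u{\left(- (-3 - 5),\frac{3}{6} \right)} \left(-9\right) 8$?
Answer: $-744$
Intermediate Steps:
$t{\left(k \right)} = \frac{k}{3 + k}$
$m{\left(F \right)} = \frac{F}{3 + F}$
$u{\left(L,I \right)} = \frac{7}{3} + L$ ($u{\left(L,I \right)} = L + \left(3 - \frac{6}{3 + 6}\right) = L + \left(3 - \frac{6}{9}\right) = L + \left(3 - 6 \cdot \frac{1}{9}\right) = L + \left(3 - \frac{2}{3}\right) = L + \frac{7}{3} = \frac{7}{3} + L$)
$u{\left(- (-3 - 5),\frac{3}{6} \right)} \left(-9\right) 8 = \left(\frac{7}{3} - \left(-3 - 5\right)\right) \left(-9\right) 8 = \left(\frac{7}{3} - -8\right) \left(-9\right) 8 = \left(\frac{7}{3} + 8\right) \left(-9\right) 8 = \frac{31}{3} \left(-9\right) 8 = \left(-93\right) 8 = -744$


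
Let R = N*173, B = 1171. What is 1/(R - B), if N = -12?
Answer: -1/3247 ≈ -0.00030798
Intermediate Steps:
R = -2076 (R = -12*173 = -2076)
1/(R - B) = 1/(-2076 - 1*1171) = 1/(-2076 - 1171) = 1/(-3247) = -1/3247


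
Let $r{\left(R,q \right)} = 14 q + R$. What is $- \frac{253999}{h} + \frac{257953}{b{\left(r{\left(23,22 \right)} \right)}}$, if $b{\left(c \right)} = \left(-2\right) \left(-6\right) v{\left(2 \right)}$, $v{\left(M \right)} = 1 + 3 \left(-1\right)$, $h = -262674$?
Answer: $- \frac{11291908391}{1050696} \approx -10747.0$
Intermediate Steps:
$r{\left(R,q \right)} = R + 14 q$
$v{\left(M \right)} = -2$ ($v{\left(M \right)} = 1 - 3 = -2$)
$b{\left(c \right)} = -24$ ($b{\left(c \right)} = \left(-2\right) \left(-6\right) \left(-2\right) = 12 \left(-2\right) = -24$)
$- \frac{253999}{h} + \frac{257953}{b{\left(r{\left(23,22 \right)} \right)}} = - \frac{253999}{-262674} + \frac{257953}{-24} = \left(-253999\right) \left(- \frac{1}{262674}\right) + 257953 \left(- \frac{1}{24}\right) = \frac{253999}{262674} - \frac{257953}{24} = - \frac{11291908391}{1050696}$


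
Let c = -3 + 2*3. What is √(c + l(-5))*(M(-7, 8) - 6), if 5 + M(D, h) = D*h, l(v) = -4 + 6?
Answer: -67*√5 ≈ -149.82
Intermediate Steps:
l(v) = 2
c = 3 (c = -3 + 6 = 3)
M(D, h) = -5 + D*h
√(c + l(-5))*(M(-7, 8) - 6) = √(3 + 2)*((-5 - 7*8) - 6) = √5*((-5 - 56) - 6) = √5*(-61 - 6) = √5*(-67) = -67*√5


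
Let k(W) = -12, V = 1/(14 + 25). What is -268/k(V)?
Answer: 67/3 ≈ 22.333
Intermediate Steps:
V = 1/39 ≈ 0.025641
-268/k(V) = -268/(-12) = -268*(-1/12) = 67/3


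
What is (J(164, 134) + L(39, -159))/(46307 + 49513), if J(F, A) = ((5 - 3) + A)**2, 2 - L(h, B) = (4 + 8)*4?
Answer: 615/3194 ≈ 0.19255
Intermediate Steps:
L(h, B) = -46 (L(h, B) = 2 - (4 + 8)*4 = 2 - 12*4 = 2 - 1*48 = 2 - 48 = -46)
J(F, A) = (2 + A)**2
(J(164, 134) + L(39, -159))/(46307 + 49513) = ((2 + 134)**2 - 46)/(46307 + 49513) = (136**2 - 46)/95820 = (18496 - 46)*(1/95820) = 18450*(1/95820) = 615/3194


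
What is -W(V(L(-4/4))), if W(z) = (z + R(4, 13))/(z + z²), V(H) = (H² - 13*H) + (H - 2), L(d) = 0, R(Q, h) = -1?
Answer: 3/2 ≈ 1.5000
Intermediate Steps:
V(H) = -2 + H² - 12*H (V(H) = (H² - 13*H) + (-2 + H) = -2 + H² - 12*H)
W(z) = (-1 + z)/(z + z²) (W(z) = (z - 1)/(z + z²) = (-1 + z)/(z + z²))
-W(V(L(-4/4))) = -(-1 + (-2 + 0² - 12*0))/((-2 + 0² - 12*0)*(1 + (-2 + 0² - 12*0))) = -(-1 + (-2 + 0 + 0))/((-2 + 0 + 0)*(1 + (-2 + 0 + 0))) = -(-1 - 2)/((-2)*(1 - 2)) = -(-1)*(-3)/(2*(-1)) = -(-1)*(-1)*(-3)/2 = -1*(-3/2) = 3/2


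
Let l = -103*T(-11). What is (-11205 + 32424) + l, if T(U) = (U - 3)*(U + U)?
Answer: -10505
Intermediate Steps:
T(U) = 2*U*(-3 + U) (T(U) = (-3 + U)*(2*U) = 2*U*(-3 + U))
l = -31724 (l = -206*(-11)*(-3 - 11) = -206*(-11)*(-14) = -103*308 = -31724)
(-11205 + 32424) + l = (-11205 + 32424) - 31724 = 21219 - 31724 = -10505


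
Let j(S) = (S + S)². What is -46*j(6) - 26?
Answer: -6650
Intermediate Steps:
j(S) = 4*S² (j(S) = (2*S)² = 4*S²)
-46*j(6) - 26 = -184*6² - 26 = -184*36 - 26 = -46*144 - 26 = -6624 - 26 = -6650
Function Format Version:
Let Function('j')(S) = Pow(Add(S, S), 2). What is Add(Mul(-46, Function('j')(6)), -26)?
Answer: -6650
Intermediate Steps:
Function('j')(S) = Mul(4, Pow(S, 2)) (Function('j')(S) = Pow(Mul(2, S), 2) = Mul(4, Pow(S, 2)))
Add(Mul(-46, Function('j')(6)), -26) = Add(Mul(-46, Mul(4, Pow(6, 2))), -26) = Add(Mul(-46, Mul(4, 36)), -26) = Add(Mul(-46, 144), -26) = Add(-6624, -26) = -6650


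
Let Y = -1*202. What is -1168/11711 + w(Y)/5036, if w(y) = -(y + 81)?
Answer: -4465017/58976596 ≈ -0.075708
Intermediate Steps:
Y = -202
w(y) = -81 - y (w(y) = -(81 + y) = -81 - y)
-1168/11711 + w(Y)/5036 = -1168/11711 + (-81 - 1*(-202))/5036 = -1168*1/11711 + (-81 + 202)*(1/5036) = -1168/11711 + 121*(1/5036) = -1168/11711 + 121/5036 = -4465017/58976596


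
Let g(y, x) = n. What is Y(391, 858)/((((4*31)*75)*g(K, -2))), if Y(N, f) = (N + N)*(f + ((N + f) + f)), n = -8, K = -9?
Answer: -231863/7440 ≈ -31.164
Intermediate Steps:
g(y, x) = -8
Y(N, f) = 2*N*(N + 3*f) (Y(N, f) = (2*N)*(f + (N + 2*f)) = (2*N)*(N + 3*f) = 2*N*(N + 3*f))
Y(391, 858)/((((4*31)*75)*g(K, -2))) = (2*391*(391 + 3*858))/((((4*31)*75)*(-8))) = (2*391*(391 + 2574))/(((124*75)*(-8))) = (2*391*2965)/((9300*(-8))) = 2318630/(-74400) = 2318630*(-1/74400) = -231863/7440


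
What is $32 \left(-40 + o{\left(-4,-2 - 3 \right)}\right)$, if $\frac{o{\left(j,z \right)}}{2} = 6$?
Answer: $-896$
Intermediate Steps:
$o{\left(j,z \right)} = 12$ ($o{\left(j,z \right)} = 2 \cdot 6 = 12$)
$32 \left(-40 + o{\left(-4,-2 - 3 \right)}\right) = 32 \left(-40 + 12\right) = 32 \left(-28\right) = -896$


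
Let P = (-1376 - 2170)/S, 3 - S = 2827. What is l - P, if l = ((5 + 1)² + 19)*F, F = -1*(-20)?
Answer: 1551427/1412 ≈ 1098.7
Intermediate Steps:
S = -2824 (S = 3 - 1*2827 = 3 - 2827 = -2824)
F = 20
P = 1773/1412 (P = (-1376 - 2170)/(-2824) = -3546*(-1/2824) = 1773/1412 ≈ 1.2557)
l = 1100 (l = ((5 + 1)² + 19)*20 = (6² + 19)*20 = (36 + 19)*20 = 55*20 = 1100)
l - P = 1100 - 1*1773/1412 = 1100 - 1773/1412 = 1551427/1412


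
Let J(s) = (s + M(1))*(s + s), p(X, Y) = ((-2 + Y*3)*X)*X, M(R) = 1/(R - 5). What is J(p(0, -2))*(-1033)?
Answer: 0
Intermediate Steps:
M(R) = 1/(-5 + R)
p(X, Y) = X²*(-2 + 3*Y) (p(X, Y) = ((-2 + 3*Y)*X)*X = (X*(-2 + 3*Y))*X = X²*(-2 + 3*Y))
J(s) = 2*s*(-¼ + s) (J(s) = (s + 1/(-5 + 1))*(s + s) = (s + 1/(-4))*(2*s) = (s - ¼)*(2*s) = (-¼ + s)*(2*s) = 2*s*(-¼ + s))
J(p(0, -2))*(-1033) = ((0²*(-2 + 3*(-2)))*(-1 + 4*(0²*(-2 + 3*(-2))))/2)*(-1033) = ((0*(-2 - 6))*(-1 + 4*(0*(-2 - 6)))/2)*(-1033) = ((0*(-8))*(-1 + 4*(0*(-8)))/2)*(-1033) = ((½)*0*(-1 + 4*0))*(-1033) = ((½)*0*(-1 + 0))*(-1033) = ((½)*0*(-1))*(-1033) = 0*(-1033) = 0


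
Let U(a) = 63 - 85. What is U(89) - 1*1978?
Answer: -2000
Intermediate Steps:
U(a) = -22
U(89) - 1*1978 = -22 - 1*1978 = -22 - 1978 = -2000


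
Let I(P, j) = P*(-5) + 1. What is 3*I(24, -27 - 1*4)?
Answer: -357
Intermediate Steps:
I(P, j) = 1 - 5*P (I(P, j) = -5*P + 1 = 1 - 5*P)
3*I(24, -27 - 1*4) = 3*(1 - 5*24) = 3*(1 - 120) = 3*(-119) = -357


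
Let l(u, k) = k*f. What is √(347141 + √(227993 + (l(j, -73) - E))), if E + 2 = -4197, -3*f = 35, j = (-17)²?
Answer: √(3124269 + 3*√2097393)/3 ≈ 589.60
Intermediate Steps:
j = 289
f = -35/3 (f = -⅓*35 = -35/3 ≈ -11.667)
E = -4199 (E = -2 - 4197 = -4199)
l(u, k) = -35*k/3 (l(u, k) = k*(-35/3) = -35*k/3)
√(347141 + √(227993 + (l(j, -73) - E))) = √(347141 + √(227993 + (-35/3*(-73) - 1*(-4199)))) = √(347141 + √(227993 + (2555/3 + 4199))) = √(347141 + √(227993 + 15152/3)) = √(347141 + √(699131/3)) = √(347141 + √2097393/3)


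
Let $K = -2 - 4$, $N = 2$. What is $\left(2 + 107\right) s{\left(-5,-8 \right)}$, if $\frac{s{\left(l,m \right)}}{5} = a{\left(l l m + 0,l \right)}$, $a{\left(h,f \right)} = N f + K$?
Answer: $-8720$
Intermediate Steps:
$K = -6$
$a{\left(h,f \right)} = -6 + 2 f$ ($a{\left(h,f \right)} = 2 f - 6 = -6 + 2 f$)
$s{\left(l,m \right)} = -30 + 10 l$ ($s{\left(l,m \right)} = 5 \left(-6 + 2 l\right) = -30 + 10 l$)
$\left(2 + 107\right) s{\left(-5,-8 \right)} = \left(2 + 107\right) \left(-30 + 10 \left(-5\right)\right) = 109 \left(-30 - 50\right) = 109 \left(-80\right) = -8720$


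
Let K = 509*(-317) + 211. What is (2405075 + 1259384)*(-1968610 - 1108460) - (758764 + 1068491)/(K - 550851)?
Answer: -2676096143424248945/237331 ≈ -1.1276e+13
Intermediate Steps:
K = -161142 (K = -161353 + 211 = -161142)
(2405075 + 1259384)*(-1968610 - 1108460) - (758764 + 1068491)/(K - 550851) = (2405075 + 1259384)*(-1968610 - 1108460) - (758764 + 1068491)/(-161142 - 550851) = 3664459*(-3077070) - 1827255/(-711993) = -11275796855130 - 1827255*(-1)/711993 = -11275796855130 - 1*(-609085/237331) = -11275796855130 + 609085/237331 = -2676096143424248945/237331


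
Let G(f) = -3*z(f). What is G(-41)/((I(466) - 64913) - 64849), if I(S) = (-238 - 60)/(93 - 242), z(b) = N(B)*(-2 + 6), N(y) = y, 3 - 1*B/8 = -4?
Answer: 21/4055 ≈ 0.0051788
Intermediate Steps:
B = 56 (B = 24 - 8*(-4) = 24 + 32 = 56)
z(b) = 224 (z(b) = 56*(-2 + 6) = 56*4 = 224)
I(S) = 2 (I(S) = -298/(-149) = -298*(-1/149) = 2)
G(f) = -672 (G(f) = -3*224 = -672)
G(-41)/((I(466) - 64913) - 64849) = -672/((2 - 64913) - 64849) = -672/(-64911 - 64849) = -672/(-129760) = -672*(-1/129760) = 21/4055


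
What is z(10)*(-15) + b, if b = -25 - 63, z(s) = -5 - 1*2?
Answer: 17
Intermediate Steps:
z(s) = -7 (z(s) = -5 - 2 = -7)
b = -88
z(10)*(-15) + b = -7*(-15) - 88 = 105 - 88 = 17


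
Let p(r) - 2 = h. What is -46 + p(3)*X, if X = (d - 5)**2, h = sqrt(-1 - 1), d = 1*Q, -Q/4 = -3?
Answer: 52 + 49*I*sqrt(2) ≈ 52.0 + 69.297*I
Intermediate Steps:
Q = 12 (Q = -4*(-3) = 12)
d = 12 (d = 1*12 = 12)
h = I*sqrt(2) (h = sqrt(-2) = I*sqrt(2) ≈ 1.4142*I)
X = 49 (X = (12 - 5)**2 = 7**2 = 49)
p(r) = 2 + I*sqrt(2)
-46 + p(3)*X = -46 + (2 + I*sqrt(2))*49 = -46 + (98 + 49*I*sqrt(2)) = 52 + 49*I*sqrt(2)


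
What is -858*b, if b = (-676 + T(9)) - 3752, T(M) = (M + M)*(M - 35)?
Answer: 4200768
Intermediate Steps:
T(M) = 2*M*(-35 + M) (T(M) = (2*M)*(-35 + M) = 2*M*(-35 + M))
b = -4896 (b = (-676 + 2*9*(-35 + 9)) - 3752 = (-676 + 2*9*(-26)) - 3752 = (-676 - 468) - 3752 = -1144 - 3752 = -4896)
-858*b = -858*(-4896) = 4200768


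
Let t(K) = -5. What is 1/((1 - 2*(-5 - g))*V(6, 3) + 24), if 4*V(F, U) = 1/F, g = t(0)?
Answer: 24/577 ≈ 0.041594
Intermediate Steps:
g = -5
V(F, U) = 1/(4*F)
1/((1 - 2*(-5 - g))*V(6, 3) + 24) = 1/((1 - 2*(-5 - 1*(-5)))*((¼)/6) + 24) = 1/((1 - 2*(-5 + 5))*((¼)*(⅙)) + 24) = 1/((1 - 2*0)*(1/24) + 24) = 1/((1 + 0)*(1/24) + 24) = 1/(1*(1/24) + 24) = 1/(1/24 + 24) = 1/(577/24) = 24/577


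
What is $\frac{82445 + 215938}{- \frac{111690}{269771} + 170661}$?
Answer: $\frac{26831693431}{15346425647} \approx 1.7484$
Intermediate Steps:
$\frac{82445 + 215938}{- \frac{111690}{269771} + 170661} = \frac{298383}{\left(-111690\right) \frac{1}{269771} + 170661} = \frac{298383}{- \frac{111690}{269771} + 170661} = \frac{298383}{\frac{46039276941}{269771}} = 298383 \cdot \frac{269771}{46039276941} = \frac{26831693431}{15346425647}$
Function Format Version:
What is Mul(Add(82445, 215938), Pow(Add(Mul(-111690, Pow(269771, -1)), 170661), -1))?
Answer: Rational(26831693431, 15346425647) ≈ 1.7484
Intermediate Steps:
Mul(Add(82445, 215938), Pow(Add(Mul(-111690, Pow(269771, -1)), 170661), -1)) = Mul(298383, Pow(Add(Mul(-111690, Rational(1, 269771)), 170661), -1)) = Mul(298383, Pow(Add(Rational(-111690, 269771), 170661), -1)) = Mul(298383, Pow(Rational(46039276941, 269771), -1)) = Mul(298383, Rational(269771, 46039276941)) = Rational(26831693431, 15346425647)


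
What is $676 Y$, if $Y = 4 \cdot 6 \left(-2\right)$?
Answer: $-32448$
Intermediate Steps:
$Y = -48$ ($Y = 24 \left(-2\right) = -48$)
$676 Y = 676 \left(-48\right) = -32448$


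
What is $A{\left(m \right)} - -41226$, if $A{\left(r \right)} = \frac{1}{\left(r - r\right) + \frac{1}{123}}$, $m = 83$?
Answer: $41349$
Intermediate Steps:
$A{\left(r \right)} = 123$ ($A{\left(r \right)} = \frac{1}{0 + \frac{1}{123}} = \frac{1}{\frac{1}{123}} = 123$)
$A{\left(m \right)} - -41226 = 123 - -41226 = 123 + 41226 = 41349$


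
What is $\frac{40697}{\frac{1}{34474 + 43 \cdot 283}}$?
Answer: $1898230171$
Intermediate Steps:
$\frac{40697}{\frac{1}{34474 + 43 \cdot 283}} = \frac{40697}{\frac{1}{34474 + 12169}} = \frac{40697}{\frac{1}{46643}} = 40697 \frac{1}{\frac{1}{46643}} = 40697 \cdot 46643 = 1898230171$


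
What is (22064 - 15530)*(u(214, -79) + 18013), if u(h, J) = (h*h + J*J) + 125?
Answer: 458523450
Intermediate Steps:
u(h, J) = 125 + J**2 + h**2 (u(h, J) = (h**2 + J**2) + 125 = (J**2 + h**2) + 125 = 125 + J**2 + h**2)
(22064 - 15530)*(u(214, -79) + 18013) = (22064 - 15530)*((125 + (-79)**2 + 214**2) + 18013) = 6534*((125 + 6241 + 45796) + 18013) = 6534*(52162 + 18013) = 6534*70175 = 458523450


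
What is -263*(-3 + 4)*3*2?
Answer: -1578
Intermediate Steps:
-263*(-3 + 4)*3*2 = -263*6 = -1578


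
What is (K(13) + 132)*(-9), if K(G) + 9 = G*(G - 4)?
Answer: -2160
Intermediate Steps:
K(G) = -9 + G*(-4 + G) (K(G) = -9 + G*(G - 4) = -9 + G*(-4 + G))
(K(13) + 132)*(-9) = ((-9 + 13² - 4*13) + 132)*(-9) = ((-9 + 169 - 52) + 132)*(-9) = (108 + 132)*(-9) = 240*(-9) = -2160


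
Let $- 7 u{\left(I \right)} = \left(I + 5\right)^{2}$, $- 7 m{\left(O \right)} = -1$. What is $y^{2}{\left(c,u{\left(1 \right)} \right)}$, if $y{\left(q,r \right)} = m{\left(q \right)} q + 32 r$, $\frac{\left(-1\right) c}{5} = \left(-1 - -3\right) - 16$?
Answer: $\frac{1170724}{49} \approx 23892.0$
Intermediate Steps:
$m{\left(O \right)} = \frac{1}{7}$ ($m{\left(O \right)} = \left(- \frac{1}{7}\right) \left(-1\right) = \frac{1}{7}$)
$u{\left(I \right)} = - \frac{\left(5 + I\right)^{2}}{7}$ ($u{\left(I \right)} = - \frac{\left(I + 5\right)^{2}}{7} = - \frac{\left(5 + I\right)^{2}}{7}$)
$c = 70$ ($c = - 5 \left(\left(-1 - -3\right) - 16\right) = - 5 \left(\left(-1 + 3\right) - 16\right) = - 5 \left(2 - 16\right) = \left(-5\right) \left(-14\right) = 70$)
$y{\left(q,r \right)} = 32 r + \frac{q}{7}$ ($y{\left(q,r \right)} = \frac{q}{7} + 32 r = 32 r + \frac{q}{7}$)
$y^{2}{\left(c,u{\left(1 \right)} \right)} = \left(32 \left(- \frac{\left(5 + 1\right)^{2}}{7}\right) + \frac{1}{7} \cdot 70\right)^{2} = \left(32 \left(- \frac{6^{2}}{7}\right) + 10\right)^{2} = \left(32 \left(\left(- \frac{1}{7}\right) 36\right) + 10\right)^{2} = \left(32 \left(- \frac{36}{7}\right) + 10\right)^{2} = \left(- \frac{1152}{7} + 10\right)^{2} = \left(- \frac{1082}{7}\right)^{2} = \frac{1170724}{49}$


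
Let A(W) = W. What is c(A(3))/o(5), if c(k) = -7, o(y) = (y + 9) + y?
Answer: -7/19 ≈ -0.36842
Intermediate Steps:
o(y) = 9 + 2*y (o(y) = (9 + y) + y = 9 + 2*y)
c(A(3))/o(5) = -7/(9 + 2*5) = -7/(9 + 10) = -7/19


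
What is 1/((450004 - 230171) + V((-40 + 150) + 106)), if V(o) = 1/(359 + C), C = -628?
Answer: 269/59135076 ≈ 4.5489e-6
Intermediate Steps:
V(o) = -1/269 (V(o) = 1/(359 - 628) = 1/(-269) = -1/269)
1/((450004 - 230171) + V((-40 + 150) + 106)) = 1/((450004 - 230171) - 1/269) = 1/(219833 - 1/269) = 1/(59135076/269) = 269/59135076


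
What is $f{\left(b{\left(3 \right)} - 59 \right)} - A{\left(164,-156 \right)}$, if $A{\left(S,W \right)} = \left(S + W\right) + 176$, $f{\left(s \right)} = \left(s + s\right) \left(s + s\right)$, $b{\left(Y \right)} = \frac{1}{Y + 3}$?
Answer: $\frac{122953}{9} \approx 13661.0$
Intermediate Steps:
$b{\left(Y \right)} = \frac{1}{3 + Y}$
$f{\left(s \right)} = 4 s^{2}$ ($f{\left(s \right)} = 2 s 2 s = 4 s^{2}$)
$A{\left(S,W \right)} = 176 + S + W$
$f{\left(b{\left(3 \right)} - 59 \right)} - A{\left(164,-156 \right)} = 4 \left(\frac{1}{3 + 3} - 59\right)^{2} - \left(176 + 164 - 156\right) = 4 \left(\frac{1}{6} - 59\right)^{2} - 184 = 4 \left(- \frac{353}{6}\right)^{2} - 184 = 4 \cdot \frac{124609}{36} - 184 = \frac{124609}{9} - 184 = \frac{122953}{9}$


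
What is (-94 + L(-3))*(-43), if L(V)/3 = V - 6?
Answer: 5203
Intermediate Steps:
L(V) = -18 + 3*V (L(V) = 3*(V - 6) = 3*(-6 + V) = -18 + 3*V)
(-94 + L(-3))*(-43) = (-94 + (-18 + 3*(-3)))*(-43) = (-94 + (-18 - 9))*(-43) = (-94 - 27)*(-43) = -121*(-43) = 5203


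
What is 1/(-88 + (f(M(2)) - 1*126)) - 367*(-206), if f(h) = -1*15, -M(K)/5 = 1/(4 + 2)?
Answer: 17312857/229 ≈ 75602.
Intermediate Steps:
M(K) = -⅚ (M(K) = -5/(4 + 2) = -5/6 = -5*⅙ = -⅚)
f(h) = -15
1/(-88 + (f(M(2)) - 1*126)) - 367*(-206) = 1/(-88 + (-15 - 1*126)) - 367*(-206) = 1/(-88 + (-15 - 126)) + 75602 = 1/(-88 - 141) + 75602 = 1/(-229) + 75602 = -1/229 + 75602 = 17312857/229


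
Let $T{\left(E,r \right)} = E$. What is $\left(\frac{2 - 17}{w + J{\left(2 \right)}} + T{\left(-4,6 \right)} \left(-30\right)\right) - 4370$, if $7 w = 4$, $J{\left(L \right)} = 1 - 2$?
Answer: $-4215$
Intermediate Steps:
$J{\left(L \right)} = -1$ ($J{\left(L \right)} = 1 - 2 = -1$)
$w = \frac{4}{7}$ ($w = \frac{1}{7} \cdot 4 = \frac{4}{7} \approx 0.57143$)
$\left(\frac{2 - 17}{w + J{\left(2 \right)}} + T{\left(-4,6 \right)} \left(-30\right)\right) - 4370 = \left(\frac{2 - 17}{\frac{4}{7} - 1} - -120\right) - 4370 = \left(- \frac{15}{- \frac{3}{7}} + 120\right) - 4370 = \left(\left(-15\right) \left(- \frac{7}{3}\right) + 120\right) - 4370 = \left(35 + 120\right) - 4370 = 155 - 4370 = -4215$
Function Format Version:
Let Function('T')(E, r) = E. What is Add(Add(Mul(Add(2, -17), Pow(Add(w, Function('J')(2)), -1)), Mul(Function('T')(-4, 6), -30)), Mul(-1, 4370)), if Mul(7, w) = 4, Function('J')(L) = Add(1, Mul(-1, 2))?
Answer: -4215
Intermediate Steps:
Function('J')(L) = -1 (Function('J')(L) = Add(1, -2) = -1)
w = Rational(4, 7) (w = Mul(Rational(1, 7), 4) = Rational(4, 7) ≈ 0.57143)
Add(Add(Mul(Add(2, -17), Pow(Add(w, Function('J')(2)), -1)), Mul(Function('T')(-4, 6), -30)), Mul(-1, 4370)) = Add(Add(Mul(Add(2, -17), Pow(Add(Rational(4, 7), -1), -1)), Mul(-4, -30)), Mul(-1, 4370)) = Add(Add(Mul(-15, Pow(Rational(-3, 7), -1)), 120), -4370) = Add(Add(Mul(-15, Rational(-7, 3)), 120), -4370) = Add(Add(35, 120), -4370) = Add(155, -4370) = -4215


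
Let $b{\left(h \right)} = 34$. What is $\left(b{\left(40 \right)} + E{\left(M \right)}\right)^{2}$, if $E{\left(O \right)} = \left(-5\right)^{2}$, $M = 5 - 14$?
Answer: $3481$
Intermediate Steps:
$M = -9$ ($M = 5 - 14 = -9$)
$E{\left(O \right)} = 25$
$\left(b{\left(40 \right)} + E{\left(M \right)}\right)^{2} = \left(34 + 25\right)^{2} = 59^{2} = 3481$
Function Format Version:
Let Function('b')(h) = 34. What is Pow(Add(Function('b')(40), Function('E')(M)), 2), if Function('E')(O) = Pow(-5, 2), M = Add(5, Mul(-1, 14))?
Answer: 3481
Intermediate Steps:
M = -9 (M = Add(5, -14) = -9)
Function('E')(O) = 25
Pow(Add(Function('b')(40), Function('E')(M)), 2) = Pow(Add(34, 25), 2) = Pow(59, 2) = 3481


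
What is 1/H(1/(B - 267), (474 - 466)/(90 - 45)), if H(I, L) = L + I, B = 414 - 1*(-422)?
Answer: 25605/4597 ≈ 5.5699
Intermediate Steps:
B = 836 (B = 414 + 422 = 836)
H(I, L) = I + L
1/H(1/(B - 267), (474 - 466)/(90 - 45)) = 1/(1/(836 - 267) + (474 - 466)/(90 - 45)) = 1/(1/569 + 8/45) = 1/(4597/25605) = 25605/4597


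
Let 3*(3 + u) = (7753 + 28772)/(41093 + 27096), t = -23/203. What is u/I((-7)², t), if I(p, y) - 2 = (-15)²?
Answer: -192392/15478903 ≈ -0.012429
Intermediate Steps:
t = -23/203 (t = -23*1/203 = -23/203 ≈ -0.11330)
I(p, y) = 227 (I(p, y) = 2 + (-15)² = 2 + 225 = 227)
u = -192392/68189 (u = -3 + ((7753 + 28772)/(41093 + 27096))/3 = -3 + (36525/68189)/3 = -3 + (36525*(1/68189))/3 = -3 + (⅓)*(36525/68189) = -3 + 12175/68189 = -192392/68189 ≈ -2.8215)
u/I((-7)², t) = -192392/68189/227 = -192392/68189*1/227 = -192392/15478903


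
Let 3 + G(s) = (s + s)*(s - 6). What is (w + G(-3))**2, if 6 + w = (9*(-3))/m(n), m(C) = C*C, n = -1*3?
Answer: 1764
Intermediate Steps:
n = -3
m(C) = C**2
G(s) = -3 + 2*s*(-6 + s) (G(s) = -3 + (s + s)*(s - 6) = -3 + (2*s)*(-6 + s) = -3 + 2*s*(-6 + s))
w = -9 (w = -6 + (9*(-3))/((-3)**2) = -6 - 27/9 = -6 - 27*1/9 = -6 - 3 = -9)
(w + G(-3))**2 = (-9 + (-3 - 12*(-3) + 2*(-3)**2))**2 = (-9 + (-3 + 36 + 2*9))**2 = (-9 + (-3 + 36 + 18))**2 = (-9 + 51)**2 = 42**2 = 1764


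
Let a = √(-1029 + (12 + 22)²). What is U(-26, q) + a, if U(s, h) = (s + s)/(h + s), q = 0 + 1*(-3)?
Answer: 52/29 + √127 ≈ 13.063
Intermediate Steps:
q = -3 (q = 0 - 3 = -3)
U(s, h) = 2*s/(h + s) (U(s, h) = (2*s)/(h + s) = 2*s/(h + s))
a = √127 (a = √(-1029 + 34²) = √(-1029 + 1156) = √127 ≈ 11.269)
U(-26, q) + a = 2*(-26)/(-3 - 26) + √127 = 2*(-26)/(-29) + √127 = 2*(-26)*(-1/29) + √127 = 52/29 + √127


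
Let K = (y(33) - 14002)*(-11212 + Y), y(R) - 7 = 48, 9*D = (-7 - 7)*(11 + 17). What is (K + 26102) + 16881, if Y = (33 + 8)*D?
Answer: 543968969/3 ≈ 1.8132e+8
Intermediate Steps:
D = -392/9 (D = ((-7 - 7)*(11 + 17))/9 = (-14*28)/9 = (⅑)*(-392) = -392/9 ≈ -43.556)
Y = -16072/9 (Y = (33 + 8)*(-392/9) = 41*(-392/9) = -16072/9 ≈ -1785.8)
y(R) = 55 (y(R) = 7 + 48 = 55)
K = 543840020/3 (K = (55 - 14002)*(-11212 - 16072/9) = -13947*(-116980/9) = 543840020/3 ≈ 1.8128e+8)
(K + 26102) + 16881 = (543840020/3 + 26102) + 16881 = 543918326/3 + 16881 = 543968969/3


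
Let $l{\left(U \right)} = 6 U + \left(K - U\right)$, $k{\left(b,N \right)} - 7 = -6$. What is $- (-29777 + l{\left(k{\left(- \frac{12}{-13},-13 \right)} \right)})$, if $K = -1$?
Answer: $29773$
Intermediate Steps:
$k{\left(b,N \right)} = 1$ ($k{\left(b,N \right)} = 7 - 6 = 1$)
$l{\left(U \right)} = -1 + 5 U$ ($l{\left(U \right)} = 6 U - \left(1 + U\right) = -1 + 5 U$)
$- (-29777 + l{\left(k{\left(- \frac{12}{-13},-13 \right)} \right)}) = - (-29777 + \left(-1 + 5 \cdot 1\right)) = - (-29777 + \left(-1 + 5\right)) = - (-29777 + 4) = \left(-1\right) \left(-29773\right) = 29773$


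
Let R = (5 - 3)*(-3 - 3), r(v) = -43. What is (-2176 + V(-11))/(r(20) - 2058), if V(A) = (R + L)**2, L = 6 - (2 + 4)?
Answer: 2032/2101 ≈ 0.96716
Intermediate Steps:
R = -12 (R = 2*(-6) = -12)
L = 0 (L = 6 - 1*6 = 6 - 6 = 0)
V(A) = 144 (V(A) = (-12 + 0)**2 = (-12)**2 = 144)
(-2176 + V(-11))/(r(20) - 2058) = (-2176 + 144)/(-43 - 2058) = -2032/(-2101) = -2032*(-1/2101) = 2032/2101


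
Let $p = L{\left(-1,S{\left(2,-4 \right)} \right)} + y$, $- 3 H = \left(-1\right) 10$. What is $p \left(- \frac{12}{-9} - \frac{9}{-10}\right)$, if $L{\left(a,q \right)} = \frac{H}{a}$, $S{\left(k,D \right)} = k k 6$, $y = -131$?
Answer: $- \frac{27001}{90} \approx -300.01$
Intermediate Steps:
$H = \frac{10}{3}$ ($H = - \frac{\left(-1\right) 10}{3} = \left(- \frac{1}{3}\right) \left(-10\right) = \frac{10}{3} \approx 3.3333$)
$S{\left(k,D \right)} = 6 k^{2}$ ($S{\left(k,D \right)} = k^{2} \cdot 6 = 6 k^{2}$)
$L{\left(a,q \right)} = \frac{10}{3 a}$
$p = - \frac{403}{3}$ ($p = \frac{10}{3 \left(-1\right)} - 131 = \frac{10}{3} \left(-1\right) - 131 = - \frac{10}{3} - 131 = - \frac{403}{3} \approx -134.33$)
$p \left(- \frac{12}{-9} - \frac{9}{-10}\right) = - \frac{403 \left(- \frac{12}{-9} - \frac{9}{-10}\right)}{3} = - \frac{403 \left(\left(-12\right) \left(- \frac{1}{9}\right) - - \frac{9}{10}\right)}{3} = - \frac{403 \left(\frac{4}{3} + \frac{9}{10}\right)}{3} = \left(- \frac{403}{3}\right) \frac{67}{30} = - \frac{27001}{90}$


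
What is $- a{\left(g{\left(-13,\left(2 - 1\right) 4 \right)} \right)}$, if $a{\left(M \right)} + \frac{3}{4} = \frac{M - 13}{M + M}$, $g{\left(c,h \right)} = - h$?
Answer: $- \frac{11}{8} \approx -1.375$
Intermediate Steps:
$a{\left(M \right)} = - \frac{3}{4} + \frac{-13 + M}{2 M}$ ($a{\left(M \right)} = - \frac{3}{4} + \frac{M - 13}{M + M} = - \frac{3}{4} + \frac{-13 + M}{2 M}$)
$- a{\left(g{\left(-13,\left(2 - 1\right) 4 \right)} \right)} = - \frac{-26 - - \left(2 - 1\right) 4}{4 \left(- \left(2 - 1\right) 4\right)} = - \frac{-26 - - 1 \cdot 4}{4 \left(- 1 \cdot 4\right)} = - \frac{-26 - \left(-1\right) 4}{4 \left(\left(-1\right) 4\right)} = - \frac{-26 - -4}{4 \left(-4\right)} = - \frac{\left(-1\right) \left(-26 + 4\right)}{4 \cdot 4} = - \frac{\left(-1\right) \left(-22\right)}{4 \cdot 4} = \left(-1\right) \frac{11}{8} = - \frac{11}{8}$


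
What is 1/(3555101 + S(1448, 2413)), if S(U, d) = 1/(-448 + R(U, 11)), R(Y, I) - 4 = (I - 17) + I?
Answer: 439/1560689338 ≈ 2.8129e-7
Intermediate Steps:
R(Y, I) = -13 + 2*I (R(Y, I) = 4 + ((I - 17) + I) = 4 + ((-17 + I) + I) = 4 + (-17 + 2*I) = -13 + 2*I)
S(U, d) = -1/439 (S(U, d) = 1/(-448 + (-13 + 2*11)) = 1/(-448 + (-13 + 22)) = 1/(-448 + 9) = 1/(-439) = -1/439)
1/(3555101 + S(1448, 2413)) = 1/(3555101 - 1/439) = 1/(1560689338/439) = 439/1560689338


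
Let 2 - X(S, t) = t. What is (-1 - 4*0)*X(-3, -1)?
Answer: -3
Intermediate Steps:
X(S, t) = 2 - t
(-1 - 4*0)*X(-3, -1) = (-1 - 4*0)*(2 - 1*(-1)) = (-1 + 0)*(2 + 1) = -1*3 = -3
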